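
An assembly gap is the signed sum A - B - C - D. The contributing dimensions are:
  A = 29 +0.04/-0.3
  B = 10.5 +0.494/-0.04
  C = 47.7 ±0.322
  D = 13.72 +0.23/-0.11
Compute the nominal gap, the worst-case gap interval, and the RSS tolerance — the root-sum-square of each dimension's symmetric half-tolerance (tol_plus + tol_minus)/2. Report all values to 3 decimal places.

nominal=-42.920 wc=[-44.266,-42.408] rss=0.482

Stack each dimension's contribution:
  +A: nom +29.000 → Σnom=29.000; wc +0.040/-0.300 → slack +0.040/-0.300; half-tol=0.170, Σhalf²=0.028900
  -B: nom -10.500 → Σnom=18.500; wc +0.040/-0.494 → slack +0.080/-0.794; half-tol=0.267, Σhalf²=0.100189
  -C: nom -47.700 → Σnom=-29.200; wc +0.322/-0.322 → slack +0.402/-1.116; half-tol=0.322, Σhalf²=0.203873
  -D: nom -13.720 → Σnom=-42.920; wc +0.110/-0.230 → slack +0.512/-1.346; half-tol=0.170, Σhalf²=0.232773
Nominal = -42.920. Worst-case = [-42.920 - 1.346, -42.920 + 0.512] = [-44.266, -42.408]. RSS = √0.232773 = 0.482.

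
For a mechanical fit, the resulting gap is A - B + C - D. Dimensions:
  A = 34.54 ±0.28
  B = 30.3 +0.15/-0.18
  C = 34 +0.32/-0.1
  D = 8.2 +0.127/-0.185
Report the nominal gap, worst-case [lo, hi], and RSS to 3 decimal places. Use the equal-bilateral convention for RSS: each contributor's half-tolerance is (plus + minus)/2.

Stack each dimension's contribution:
  +A: nom +34.540 → Σnom=34.540; wc +0.280/-0.280 → slack +0.280/-0.280; half-tol=0.280, Σhalf²=0.078400
  -B: nom -30.300 → Σnom=4.240; wc +0.180/-0.150 → slack +0.460/-0.430; half-tol=0.165, Σhalf²=0.105625
  +C: nom +34.000 → Σnom=38.240; wc +0.320/-0.100 → slack +0.780/-0.530; half-tol=0.210, Σhalf²=0.149725
  -D: nom -8.200 → Σnom=30.040; wc +0.185/-0.127 → slack +0.965/-0.657; half-tol=0.156, Σhalf²=0.174061
Nominal = 30.040. Worst-case = [30.040 - 0.657, 30.040 + 0.965] = [29.383, 31.005]. RSS = √0.174061 = 0.417.

nominal=30.040 wc=[29.383,31.005] rss=0.417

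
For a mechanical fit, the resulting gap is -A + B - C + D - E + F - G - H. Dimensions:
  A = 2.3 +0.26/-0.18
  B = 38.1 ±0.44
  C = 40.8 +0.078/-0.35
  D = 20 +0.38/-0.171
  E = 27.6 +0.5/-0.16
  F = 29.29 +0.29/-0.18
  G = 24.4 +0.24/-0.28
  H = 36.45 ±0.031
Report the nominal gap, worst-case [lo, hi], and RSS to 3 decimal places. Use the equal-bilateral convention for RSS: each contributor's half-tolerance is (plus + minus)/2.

Stack each dimension's contribution:
  -A: nom -2.300 → Σnom=-2.300; wc +0.180/-0.260 → slack +0.180/-0.260; half-tol=0.220, Σhalf²=0.048400
  +B: nom +38.100 → Σnom=35.800; wc +0.440/-0.440 → slack +0.620/-0.700; half-tol=0.440, Σhalf²=0.242000
  -C: nom -40.800 → Σnom=-5.000; wc +0.350/-0.078 → slack +0.970/-0.778; half-tol=0.214, Σhalf²=0.287796
  +D: nom +20.000 → Σnom=15.000; wc +0.380/-0.171 → slack +1.350/-0.949; half-tol=0.276, Σhalf²=0.363696
  -E: nom -27.600 → Σnom=-12.600; wc +0.160/-0.500 → slack +1.510/-1.449; half-tol=0.330, Σhalf²=0.472596
  +F: nom +29.290 → Σnom=16.690; wc +0.290/-0.180 → slack +1.800/-1.629; half-tol=0.235, Σhalf²=0.527821
  -G: nom -24.400 → Σnom=-7.710; wc +0.280/-0.240 → slack +2.080/-1.869; half-tol=0.260, Σhalf²=0.595421
  -H: nom -36.450 → Σnom=-44.160; wc +0.031/-0.031 → slack +2.111/-1.900; half-tol=0.031, Σhalf²=0.596382
Nominal = -44.160. Worst-case = [-44.160 - 1.900, -44.160 + 2.111] = [-46.060, -42.049]. RSS = √0.596382 = 0.772.

nominal=-44.160 wc=[-46.060,-42.049] rss=0.772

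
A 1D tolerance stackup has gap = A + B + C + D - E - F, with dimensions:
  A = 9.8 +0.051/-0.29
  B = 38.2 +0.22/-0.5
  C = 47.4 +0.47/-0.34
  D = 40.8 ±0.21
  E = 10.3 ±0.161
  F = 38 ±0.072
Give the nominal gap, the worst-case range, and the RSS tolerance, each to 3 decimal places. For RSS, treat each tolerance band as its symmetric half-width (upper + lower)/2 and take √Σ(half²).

nominal=87.900 wc=[86.327,89.084] rss=0.631

Stack each dimension's contribution:
  +A: nom +9.800 → Σnom=9.800; wc +0.051/-0.290 → slack +0.051/-0.290; half-tol=0.170, Σhalf²=0.029070
  +B: nom +38.200 → Σnom=48.000; wc +0.220/-0.500 → slack +0.271/-0.790; half-tol=0.360, Σhalf²=0.158670
  +C: nom +47.400 → Σnom=95.400; wc +0.470/-0.340 → slack +0.741/-1.130; half-tol=0.405, Σhalf²=0.322695
  +D: nom +40.800 → Σnom=136.200; wc +0.210/-0.210 → slack +0.951/-1.340; half-tol=0.210, Σhalf²=0.366795
  -E: nom -10.300 → Σnom=125.900; wc +0.161/-0.161 → slack +1.112/-1.501; half-tol=0.161, Σhalf²=0.392716
  -F: nom -38.000 → Σnom=87.900; wc +0.072/-0.072 → slack +1.184/-1.573; half-tol=0.072, Σhalf²=0.397900
Nominal = 87.900. Worst-case = [87.900 - 1.573, 87.900 + 1.184] = [86.327, 89.084]. RSS = √0.397900 = 0.631.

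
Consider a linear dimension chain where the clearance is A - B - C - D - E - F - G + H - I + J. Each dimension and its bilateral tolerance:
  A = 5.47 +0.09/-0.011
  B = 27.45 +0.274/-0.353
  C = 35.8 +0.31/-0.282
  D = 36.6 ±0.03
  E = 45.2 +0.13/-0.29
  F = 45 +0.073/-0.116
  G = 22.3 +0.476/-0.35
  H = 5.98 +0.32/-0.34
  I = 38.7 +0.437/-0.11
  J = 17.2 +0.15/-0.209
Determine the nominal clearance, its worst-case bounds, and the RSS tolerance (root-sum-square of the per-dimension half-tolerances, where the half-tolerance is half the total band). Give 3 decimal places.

Stack each dimension's contribution:
  +A: nom +5.470 → Σnom=5.470; wc +0.090/-0.011 → slack +0.090/-0.011; half-tol=0.050, Σhalf²=0.002550
  -B: nom -27.450 → Σnom=-21.980; wc +0.353/-0.274 → slack +0.443/-0.285; half-tol=0.314, Σhalf²=0.100833
  -C: nom -35.800 → Σnom=-57.780; wc +0.282/-0.310 → slack +0.725/-0.595; half-tol=0.296, Σhalf²=0.188448
  -D: nom -36.600 → Σnom=-94.380; wc +0.030/-0.030 → slack +0.755/-0.625; half-tol=0.030, Σhalf²=0.189349
  -E: nom -45.200 → Σnom=-139.580; wc +0.290/-0.130 → slack +1.045/-0.755; half-tol=0.210, Σhalf²=0.233449
  -F: nom -45.000 → Σnom=-184.580; wc +0.116/-0.073 → slack +1.161/-0.828; half-tol=0.095, Σhalf²=0.242379
  -G: nom -22.300 → Σnom=-206.880; wc +0.350/-0.476 → slack +1.511/-1.304; half-tol=0.413, Σhalf²=0.412948
  +H: nom +5.980 → Σnom=-200.900; wc +0.320/-0.340 → slack +1.831/-1.644; half-tol=0.330, Σhalf²=0.521848
  -I: nom -38.700 → Σnom=-239.600; wc +0.110/-0.437 → slack +1.941/-2.081; half-tol=0.274, Σhalf²=0.596650
  +J: nom +17.200 → Σnom=-222.400; wc +0.150/-0.209 → slack +2.091/-2.290; half-tol=0.179, Σhalf²=0.628870
Nominal = -222.400. Worst-case = [-222.400 - 2.290, -222.400 + 2.091] = [-224.690, -220.309]. RSS = √0.628870 = 0.793.

nominal=-222.400 wc=[-224.690,-220.309] rss=0.793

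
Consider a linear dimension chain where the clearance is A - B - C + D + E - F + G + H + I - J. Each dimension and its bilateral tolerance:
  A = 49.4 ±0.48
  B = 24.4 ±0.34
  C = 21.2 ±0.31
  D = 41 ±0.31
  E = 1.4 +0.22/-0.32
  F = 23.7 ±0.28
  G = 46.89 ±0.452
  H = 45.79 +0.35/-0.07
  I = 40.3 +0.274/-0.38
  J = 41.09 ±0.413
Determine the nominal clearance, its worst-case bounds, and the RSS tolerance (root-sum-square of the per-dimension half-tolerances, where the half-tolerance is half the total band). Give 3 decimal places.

Stack each dimension's contribution:
  +A: nom +49.400 → Σnom=49.400; wc +0.480/-0.480 → slack +0.480/-0.480; half-tol=0.480, Σhalf²=0.230400
  -B: nom -24.400 → Σnom=25.000; wc +0.340/-0.340 → slack +0.820/-0.820; half-tol=0.340, Σhalf²=0.346000
  -C: nom -21.200 → Σnom=3.800; wc +0.310/-0.310 → slack +1.130/-1.130; half-tol=0.310, Σhalf²=0.442100
  +D: nom +41.000 → Σnom=44.800; wc +0.310/-0.310 → slack +1.440/-1.440; half-tol=0.310, Σhalf²=0.538200
  +E: nom +1.400 → Σnom=46.200; wc +0.220/-0.320 → slack +1.660/-1.760; half-tol=0.270, Σhalf²=0.611100
  -F: nom -23.700 → Σnom=22.500; wc +0.280/-0.280 → slack +1.940/-2.040; half-tol=0.280, Σhalf²=0.689500
  +G: nom +46.890 → Σnom=69.390; wc +0.452/-0.452 → slack +2.392/-2.492; half-tol=0.452, Σhalf²=0.893804
  +H: nom +45.790 → Σnom=115.180; wc +0.350/-0.070 → slack +2.742/-2.562; half-tol=0.210, Σhalf²=0.937904
  +I: nom +40.300 → Σnom=155.480; wc +0.274/-0.380 → slack +3.016/-2.942; half-tol=0.327, Σhalf²=1.044833
  -J: nom -41.090 → Σnom=114.390; wc +0.413/-0.413 → slack +3.429/-3.355; half-tol=0.413, Σhalf²=1.215402
Nominal = 114.390. Worst-case = [114.390 - 3.355, 114.390 + 3.429] = [111.035, 117.819]. RSS = √1.215402 = 1.102.

nominal=114.390 wc=[111.035,117.819] rss=1.102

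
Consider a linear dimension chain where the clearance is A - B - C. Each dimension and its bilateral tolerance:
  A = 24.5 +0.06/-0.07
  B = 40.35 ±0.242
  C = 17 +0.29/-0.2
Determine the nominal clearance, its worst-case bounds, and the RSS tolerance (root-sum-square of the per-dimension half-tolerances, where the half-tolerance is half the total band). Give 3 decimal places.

nominal=-32.850 wc=[-33.452,-32.348] rss=0.350

Stack each dimension's contribution:
  +A: nom +24.500 → Σnom=24.500; wc +0.060/-0.070 → slack +0.060/-0.070; half-tol=0.065, Σhalf²=0.004225
  -B: nom -40.350 → Σnom=-15.850; wc +0.242/-0.242 → slack +0.302/-0.312; half-tol=0.242, Σhalf²=0.062789
  -C: nom -17.000 → Σnom=-32.850; wc +0.200/-0.290 → slack +0.502/-0.602; half-tol=0.245, Σhalf²=0.122814
Nominal = -32.850. Worst-case = [-32.850 - 0.602, -32.850 + 0.502] = [-33.452, -32.348]. RSS = √0.122814 = 0.350.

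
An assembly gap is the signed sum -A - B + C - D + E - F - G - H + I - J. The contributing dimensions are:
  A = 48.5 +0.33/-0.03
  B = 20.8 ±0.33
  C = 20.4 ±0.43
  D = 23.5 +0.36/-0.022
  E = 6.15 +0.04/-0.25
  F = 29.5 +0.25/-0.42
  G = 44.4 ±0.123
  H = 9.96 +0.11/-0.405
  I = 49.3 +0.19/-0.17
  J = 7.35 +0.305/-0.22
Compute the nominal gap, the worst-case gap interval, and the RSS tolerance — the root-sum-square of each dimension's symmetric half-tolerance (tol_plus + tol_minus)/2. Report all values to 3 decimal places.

nominal=-108.160 wc=[-110.818,-105.950] rss=0.824

Stack each dimension's contribution:
  -A: nom -48.500 → Σnom=-48.500; wc +0.030/-0.330 → slack +0.030/-0.330; half-tol=0.180, Σhalf²=0.032400
  -B: nom -20.800 → Σnom=-69.300; wc +0.330/-0.330 → slack +0.360/-0.660; half-tol=0.330, Σhalf²=0.141300
  +C: nom +20.400 → Σnom=-48.900; wc +0.430/-0.430 → slack +0.790/-1.090; half-tol=0.430, Σhalf²=0.326200
  -D: nom -23.500 → Σnom=-72.400; wc +0.022/-0.360 → slack +0.812/-1.450; half-tol=0.191, Σhalf²=0.362681
  +E: nom +6.150 → Σnom=-66.250; wc +0.040/-0.250 → slack +0.852/-1.700; half-tol=0.145, Σhalf²=0.383706
  -F: nom -29.500 → Σnom=-95.750; wc +0.420/-0.250 → slack +1.272/-1.950; half-tol=0.335, Σhalf²=0.495931
  -G: nom -44.400 → Σnom=-140.150; wc +0.123/-0.123 → slack +1.395/-2.073; half-tol=0.123, Σhalf²=0.511060
  -H: nom -9.960 → Σnom=-150.110; wc +0.405/-0.110 → slack +1.800/-2.183; half-tol=0.258, Σhalf²=0.577366
  +I: nom +49.300 → Σnom=-100.810; wc +0.190/-0.170 → slack +1.990/-2.353; half-tol=0.180, Σhalf²=0.609766
  -J: nom -7.350 → Σnom=-108.160; wc +0.220/-0.305 → slack +2.210/-2.658; half-tol=0.263, Σhalf²=0.678673
Nominal = -108.160. Worst-case = [-108.160 - 2.658, -108.160 + 2.210] = [-110.818, -105.950]. RSS = √0.678673 = 0.824.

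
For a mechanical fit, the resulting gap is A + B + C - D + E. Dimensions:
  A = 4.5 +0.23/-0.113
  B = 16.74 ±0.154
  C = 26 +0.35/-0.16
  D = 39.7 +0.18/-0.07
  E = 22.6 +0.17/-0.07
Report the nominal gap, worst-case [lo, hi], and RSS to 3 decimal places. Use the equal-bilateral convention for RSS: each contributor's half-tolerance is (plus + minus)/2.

nominal=30.140 wc=[29.463,31.114] rss=0.385

Stack each dimension's contribution:
  +A: nom +4.500 → Σnom=4.500; wc +0.230/-0.113 → slack +0.230/-0.113; half-tol=0.172, Σhalf²=0.029412
  +B: nom +16.740 → Σnom=21.240; wc +0.154/-0.154 → slack +0.384/-0.267; half-tol=0.154, Σhalf²=0.053128
  +C: nom +26.000 → Σnom=47.240; wc +0.350/-0.160 → slack +0.734/-0.427; half-tol=0.255, Σhalf²=0.118153
  -D: nom -39.700 → Σnom=7.540; wc +0.070/-0.180 → slack +0.804/-0.607; half-tol=0.125, Σhalf²=0.133778
  +E: nom +22.600 → Σnom=30.140; wc +0.170/-0.070 → slack +0.974/-0.677; half-tol=0.120, Σhalf²=0.148178
Nominal = 30.140. Worst-case = [30.140 - 0.677, 30.140 + 0.974] = [29.463, 31.114]. RSS = √0.148178 = 0.385.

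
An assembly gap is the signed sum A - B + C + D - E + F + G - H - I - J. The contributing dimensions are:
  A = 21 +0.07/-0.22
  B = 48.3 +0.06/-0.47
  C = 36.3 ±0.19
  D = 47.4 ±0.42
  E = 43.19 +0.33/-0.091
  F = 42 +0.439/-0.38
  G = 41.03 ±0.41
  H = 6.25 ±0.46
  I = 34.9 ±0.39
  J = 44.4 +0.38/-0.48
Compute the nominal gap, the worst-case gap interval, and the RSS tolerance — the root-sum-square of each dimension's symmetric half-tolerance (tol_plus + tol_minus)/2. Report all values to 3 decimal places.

nominal=10.690 wc=[7.450,14.110] rss=1.110

Stack each dimension's contribution:
  +A: nom +21.000 → Σnom=21.000; wc +0.070/-0.220 → slack +0.070/-0.220; half-tol=0.145, Σhalf²=0.021025
  -B: nom -48.300 → Σnom=-27.300; wc +0.470/-0.060 → slack +0.540/-0.280; half-tol=0.265, Σhalf²=0.091250
  +C: nom +36.300 → Σnom=9.000; wc +0.190/-0.190 → slack +0.730/-0.470; half-tol=0.190, Σhalf²=0.127350
  +D: nom +47.400 → Σnom=56.400; wc +0.420/-0.420 → slack +1.150/-0.890; half-tol=0.420, Σhalf²=0.303750
  -E: nom -43.190 → Σnom=13.210; wc +0.091/-0.330 → slack +1.241/-1.220; half-tol=0.211, Σhalf²=0.348060
  +F: nom +42.000 → Σnom=55.210; wc +0.439/-0.380 → slack +1.680/-1.600; half-tol=0.409, Σhalf²=0.515751
  +G: nom +41.030 → Σnom=96.240; wc +0.410/-0.410 → slack +2.090/-2.010; half-tol=0.410, Σhalf²=0.683850
  -H: nom -6.250 → Σnom=89.990; wc +0.460/-0.460 → slack +2.550/-2.470; half-tol=0.460, Σhalf²=0.895450
  -I: nom -34.900 → Σnom=55.090; wc +0.390/-0.390 → slack +2.940/-2.860; half-tol=0.390, Σhalf²=1.047550
  -J: nom -44.400 → Σnom=10.690; wc +0.480/-0.380 → slack +3.420/-3.240; half-tol=0.430, Σhalf²=1.232450
Nominal = 10.690. Worst-case = [10.690 - 3.240, 10.690 + 3.420] = [7.450, 14.110]. RSS = √1.232450 = 1.110.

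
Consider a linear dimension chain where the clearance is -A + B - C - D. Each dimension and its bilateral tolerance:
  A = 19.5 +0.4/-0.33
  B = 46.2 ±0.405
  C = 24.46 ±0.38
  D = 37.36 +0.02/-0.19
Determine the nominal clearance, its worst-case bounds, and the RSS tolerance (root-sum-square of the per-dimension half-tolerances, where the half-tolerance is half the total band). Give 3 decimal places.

nominal=-35.120 wc=[-36.325,-33.815] rss=0.673

Stack each dimension's contribution:
  -A: nom -19.500 → Σnom=-19.500; wc +0.330/-0.400 → slack +0.330/-0.400; half-tol=0.365, Σhalf²=0.133225
  +B: nom +46.200 → Σnom=26.700; wc +0.405/-0.405 → slack +0.735/-0.805; half-tol=0.405, Σhalf²=0.297250
  -C: nom -24.460 → Σnom=2.240; wc +0.380/-0.380 → slack +1.115/-1.185; half-tol=0.380, Σhalf²=0.441650
  -D: nom -37.360 → Σnom=-35.120; wc +0.190/-0.020 → slack +1.305/-1.205; half-tol=0.105, Σhalf²=0.452675
Nominal = -35.120. Worst-case = [-35.120 - 1.205, -35.120 + 1.305] = [-36.325, -33.815]. RSS = √0.452675 = 0.673.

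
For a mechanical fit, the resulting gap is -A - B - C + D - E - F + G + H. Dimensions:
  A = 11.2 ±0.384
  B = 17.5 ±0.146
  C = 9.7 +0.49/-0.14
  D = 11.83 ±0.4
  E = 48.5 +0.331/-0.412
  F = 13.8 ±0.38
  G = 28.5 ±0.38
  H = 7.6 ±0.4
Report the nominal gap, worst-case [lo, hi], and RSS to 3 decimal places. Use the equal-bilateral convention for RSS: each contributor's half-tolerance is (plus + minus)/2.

nominal=-52.770 wc=[-55.681,-50.128] rss=1.007

Stack each dimension's contribution:
  -A: nom -11.200 → Σnom=-11.200; wc +0.384/-0.384 → slack +0.384/-0.384; half-tol=0.384, Σhalf²=0.147456
  -B: nom -17.500 → Σnom=-28.700; wc +0.146/-0.146 → slack +0.530/-0.530; half-tol=0.146, Σhalf²=0.168772
  -C: nom -9.700 → Σnom=-38.400; wc +0.140/-0.490 → slack +0.670/-1.020; half-tol=0.315, Σhalf²=0.267997
  +D: nom +11.830 → Σnom=-26.570; wc +0.400/-0.400 → slack +1.070/-1.420; half-tol=0.400, Σhalf²=0.427997
  -E: nom -48.500 → Σnom=-75.070; wc +0.412/-0.331 → slack +1.482/-1.751; half-tol=0.371, Σhalf²=0.566009
  -F: nom -13.800 → Σnom=-88.870; wc +0.380/-0.380 → slack +1.862/-2.131; half-tol=0.380, Σhalf²=0.710409
  +G: nom +28.500 → Σnom=-60.370; wc +0.380/-0.380 → slack +2.242/-2.511; half-tol=0.380, Σhalf²=0.854809
  +H: nom +7.600 → Σnom=-52.770; wc +0.400/-0.400 → slack +2.642/-2.911; half-tol=0.400, Σhalf²=1.014809
Nominal = -52.770. Worst-case = [-52.770 - 2.911, -52.770 + 2.642] = [-55.681, -50.128]. RSS = √1.014809 = 1.007.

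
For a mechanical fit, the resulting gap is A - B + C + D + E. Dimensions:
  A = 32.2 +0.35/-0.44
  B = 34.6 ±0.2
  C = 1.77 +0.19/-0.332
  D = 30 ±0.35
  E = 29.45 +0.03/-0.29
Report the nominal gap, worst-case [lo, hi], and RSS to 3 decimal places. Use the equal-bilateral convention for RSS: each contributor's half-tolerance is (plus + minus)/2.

Stack each dimension's contribution:
  +A: nom +32.200 → Σnom=32.200; wc +0.350/-0.440 → slack +0.350/-0.440; half-tol=0.395, Σhalf²=0.156025
  -B: nom -34.600 → Σnom=-2.400; wc +0.200/-0.200 → slack +0.550/-0.640; half-tol=0.200, Σhalf²=0.196025
  +C: nom +1.770 → Σnom=-0.630; wc +0.190/-0.332 → slack +0.740/-0.972; half-tol=0.261, Σhalf²=0.264146
  +D: nom +30.000 → Σnom=29.370; wc +0.350/-0.350 → slack +1.090/-1.322; half-tol=0.350, Σhalf²=0.386646
  +E: nom +29.450 → Σnom=58.820; wc +0.030/-0.290 → slack +1.120/-1.612; half-tol=0.160, Σhalf²=0.412246
Nominal = 58.820. Worst-case = [58.820 - 1.612, 58.820 + 1.120] = [57.208, 59.940]. RSS = √0.412246 = 0.642.

nominal=58.820 wc=[57.208,59.940] rss=0.642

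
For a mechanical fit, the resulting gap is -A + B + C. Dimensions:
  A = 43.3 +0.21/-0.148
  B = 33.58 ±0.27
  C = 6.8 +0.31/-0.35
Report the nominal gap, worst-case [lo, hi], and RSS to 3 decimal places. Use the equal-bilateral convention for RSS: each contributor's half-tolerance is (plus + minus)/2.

Stack each dimension's contribution:
  -A: nom -43.300 → Σnom=-43.300; wc +0.148/-0.210 → slack +0.148/-0.210; half-tol=0.179, Σhalf²=0.032041
  +B: nom +33.580 → Σnom=-9.720; wc +0.270/-0.270 → slack +0.418/-0.480; half-tol=0.270, Σhalf²=0.104941
  +C: nom +6.800 → Σnom=-2.920; wc +0.310/-0.350 → slack +0.728/-0.830; half-tol=0.330, Σhalf²=0.213841
Nominal = -2.920. Worst-case = [-2.920 - 0.830, -2.920 + 0.728] = [-3.750, -2.192]. RSS = √0.213841 = 0.462.

nominal=-2.920 wc=[-3.750,-2.192] rss=0.462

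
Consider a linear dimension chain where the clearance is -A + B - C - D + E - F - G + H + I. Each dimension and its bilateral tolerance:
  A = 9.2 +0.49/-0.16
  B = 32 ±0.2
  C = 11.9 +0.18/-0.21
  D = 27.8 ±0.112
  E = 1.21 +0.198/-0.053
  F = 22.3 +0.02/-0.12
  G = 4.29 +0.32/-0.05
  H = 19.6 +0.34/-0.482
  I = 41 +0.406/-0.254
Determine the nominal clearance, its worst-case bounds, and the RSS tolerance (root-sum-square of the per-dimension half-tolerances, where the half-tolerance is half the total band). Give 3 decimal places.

nominal=18.320 wc=[16.209,20.116] rss=0.727

Stack each dimension's contribution:
  -A: nom -9.200 → Σnom=-9.200; wc +0.160/-0.490 → slack +0.160/-0.490; half-tol=0.325, Σhalf²=0.105625
  +B: nom +32.000 → Σnom=22.800; wc +0.200/-0.200 → slack +0.360/-0.690; half-tol=0.200, Σhalf²=0.145625
  -C: nom -11.900 → Σnom=10.900; wc +0.210/-0.180 → slack +0.570/-0.870; half-tol=0.195, Σhalf²=0.183650
  -D: nom -27.800 → Σnom=-16.900; wc +0.112/-0.112 → slack +0.682/-0.982; half-tol=0.112, Σhalf²=0.196194
  +E: nom +1.210 → Σnom=-15.690; wc +0.198/-0.053 → slack +0.880/-1.035; half-tol=0.126, Σhalf²=0.211944
  -F: nom -22.300 → Σnom=-37.990; wc +0.120/-0.020 → slack +1.000/-1.055; half-tol=0.070, Σhalf²=0.216844
  -G: nom -4.290 → Σnom=-42.280; wc +0.050/-0.320 → slack +1.050/-1.375; half-tol=0.185, Σhalf²=0.251069
  +H: nom +19.600 → Σnom=-22.680; wc +0.340/-0.482 → slack +1.390/-1.857; half-tol=0.411, Σhalf²=0.419990
  +I: nom +41.000 → Σnom=18.320; wc +0.406/-0.254 → slack +1.796/-2.111; half-tol=0.330, Σhalf²=0.528890
Nominal = 18.320. Worst-case = [18.320 - 2.111, 18.320 + 1.796] = [16.209, 20.116]. RSS = √0.528890 = 0.727.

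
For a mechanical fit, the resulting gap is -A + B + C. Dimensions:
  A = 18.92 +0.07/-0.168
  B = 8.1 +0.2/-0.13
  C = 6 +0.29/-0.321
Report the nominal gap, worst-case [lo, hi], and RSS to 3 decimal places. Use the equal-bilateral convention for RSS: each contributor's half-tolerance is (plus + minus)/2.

Stack each dimension's contribution:
  -A: nom -18.920 → Σnom=-18.920; wc +0.168/-0.070 → slack +0.168/-0.070; half-tol=0.119, Σhalf²=0.014161
  +B: nom +8.100 → Σnom=-10.820; wc +0.200/-0.130 → slack +0.368/-0.200; half-tol=0.165, Σhalf²=0.041386
  +C: nom +6.000 → Σnom=-4.820; wc +0.290/-0.321 → slack +0.658/-0.521; half-tol=0.305, Σhalf²=0.134716
Nominal = -4.820. Worst-case = [-4.820 - 0.521, -4.820 + 0.658] = [-5.341, -4.162]. RSS = √0.134716 = 0.367.

nominal=-4.820 wc=[-5.341,-4.162] rss=0.367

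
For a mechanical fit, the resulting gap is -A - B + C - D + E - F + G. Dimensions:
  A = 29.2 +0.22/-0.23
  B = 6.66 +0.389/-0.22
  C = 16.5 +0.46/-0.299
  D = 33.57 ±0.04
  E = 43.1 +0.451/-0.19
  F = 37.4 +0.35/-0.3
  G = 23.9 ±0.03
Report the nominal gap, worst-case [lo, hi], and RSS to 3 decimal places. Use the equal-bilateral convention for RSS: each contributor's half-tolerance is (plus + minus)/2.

nominal=-23.330 wc=[-24.848,-21.599] rss=0.706

Stack each dimension's contribution:
  -A: nom -29.200 → Σnom=-29.200; wc +0.230/-0.220 → slack +0.230/-0.220; half-tol=0.225, Σhalf²=0.050625
  -B: nom -6.660 → Σnom=-35.860; wc +0.220/-0.389 → slack +0.450/-0.609; half-tol=0.304, Σhalf²=0.143345
  +C: nom +16.500 → Σnom=-19.360; wc +0.460/-0.299 → slack +0.910/-0.908; half-tol=0.380, Σhalf²=0.287365
  -D: nom -33.570 → Σnom=-52.930; wc +0.040/-0.040 → slack +0.950/-0.948; half-tol=0.040, Σhalf²=0.288965
  +E: nom +43.100 → Σnom=-9.830; wc +0.451/-0.190 → slack +1.401/-1.138; half-tol=0.321, Σhalf²=0.391686
  -F: nom -37.400 → Σnom=-47.230; wc +0.300/-0.350 → slack +1.701/-1.488; half-tol=0.325, Σhalf²=0.497311
  +G: nom +23.900 → Σnom=-23.330; wc +0.030/-0.030 → slack +1.731/-1.518; half-tol=0.030, Σhalf²=0.498211
Nominal = -23.330. Worst-case = [-23.330 - 1.518, -23.330 + 1.731] = [-24.848, -21.599]. RSS = √0.498211 = 0.706.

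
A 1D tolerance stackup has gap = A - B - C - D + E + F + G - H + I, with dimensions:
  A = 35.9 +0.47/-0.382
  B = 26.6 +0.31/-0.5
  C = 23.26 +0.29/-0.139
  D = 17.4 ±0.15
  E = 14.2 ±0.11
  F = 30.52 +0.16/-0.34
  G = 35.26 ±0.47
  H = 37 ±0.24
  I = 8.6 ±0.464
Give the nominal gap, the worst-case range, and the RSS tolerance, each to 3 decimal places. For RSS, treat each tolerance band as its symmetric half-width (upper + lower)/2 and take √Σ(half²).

Stack each dimension's contribution:
  +A: nom +35.900 → Σnom=35.900; wc +0.470/-0.382 → slack +0.470/-0.382; half-tol=0.426, Σhalf²=0.181476
  -B: nom -26.600 → Σnom=9.300; wc +0.500/-0.310 → slack +0.970/-0.692; half-tol=0.405, Σhalf²=0.345501
  -C: nom -23.260 → Σnom=-13.960; wc +0.139/-0.290 → slack +1.109/-0.982; half-tol=0.214, Σhalf²=0.391511
  -D: nom -17.400 → Σnom=-31.360; wc +0.150/-0.150 → slack +1.259/-1.132; half-tol=0.150, Σhalf²=0.414011
  +E: nom +14.200 → Σnom=-17.160; wc +0.110/-0.110 → slack +1.369/-1.242; half-tol=0.110, Σhalf²=0.426111
  +F: nom +30.520 → Σnom=13.360; wc +0.160/-0.340 → slack +1.529/-1.582; half-tol=0.250, Σhalf²=0.488611
  +G: nom +35.260 → Σnom=48.620; wc +0.470/-0.470 → slack +1.999/-2.052; half-tol=0.470, Σhalf²=0.709511
  -H: nom -37.000 → Σnom=11.620; wc +0.240/-0.240 → slack +2.239/-2.292; half-tol=0.240, Σhalf²=0.767111
  +I: nom +8.600 → Σnom=20.220; wc +0.464/-0.464 → slack +2.703/-2.756; half-tol=0.464, Σhalf²=0.982407
Nominal = 20.220. Worst-case = [20.220 - 2.756, 20.220 + 2.703] = [17.464, 22.923]. RSS = √0.982407 = 0.991.

nominal=20.220 wc=[17.464,22.923] rss=0.991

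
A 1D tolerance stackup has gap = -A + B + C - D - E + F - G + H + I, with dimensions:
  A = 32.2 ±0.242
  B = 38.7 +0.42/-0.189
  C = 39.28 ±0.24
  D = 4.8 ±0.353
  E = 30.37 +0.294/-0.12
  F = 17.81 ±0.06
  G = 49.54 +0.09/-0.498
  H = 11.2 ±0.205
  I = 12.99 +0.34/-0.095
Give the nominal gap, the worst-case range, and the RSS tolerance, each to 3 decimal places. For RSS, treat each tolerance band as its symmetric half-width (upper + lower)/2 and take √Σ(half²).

Stack each dimension's contribution:
  -A: nom -32.200 → Σnom=-32.200; wc +0.242/-0.242 → slack +0.242/-0.242; half-tol=0.242, Σhalf²=0.058564
  +B: nom +38.700 → Σnom=6.500; wc +0.420/-0.189 → slack +0.662/-0.431; half-tol=0.304, Σhalf²=0.151284
  +C: nom +39.280 → Σnom=45.780; wc +0.240/-0.240 → slack +0.902/-0.671; half-tol=0.240, Σhalf²=0.208884
  -D: nom -4.800 → Σnom=40.980; wc +0.353/-0.353 → slack +1.255/-1.024; half-tol=0.353, Σhalf²=0.333493
  -E: nom -30.370 → Σnom=10.610; wc +0.120/-0.294 → slack +1.375/-1.318; half-tol=0.207, Σhalf²=0.376342
  +F: nom +17.810 → Σnom=28.420; wc +0.060/-0.060 → slack +1.435/-1.378; half-tol=0.060, Σhalf²=0.379942
  -G: nom -49.540 → Σnom=-21.120; wc +0.498/-0.090 → slack +1.933/-1.468; half-tol=0.294, Σhalf²=0.466378
  +H: nom +11.200 → Σnom=-9.920; wc +0.205/-0.205 → slack +2.138/-1.673; half-tol=0.205, Σhalf²=0.508403
  +I: nom +12.990 → Σnom=3.070; wc +0.340/-0.095 → slack +2.478/-1.768; half-tol=0.218, Σhalf²=0.555709
Nominal = 3.070. Worst-case = [3.070 - 1.768, 3.070 + 2.478] = [1.302, 5.548]. RSS = √0.555709 = 0.745.

nominal=3.070 wc=[1.302,5.548] rss=0.745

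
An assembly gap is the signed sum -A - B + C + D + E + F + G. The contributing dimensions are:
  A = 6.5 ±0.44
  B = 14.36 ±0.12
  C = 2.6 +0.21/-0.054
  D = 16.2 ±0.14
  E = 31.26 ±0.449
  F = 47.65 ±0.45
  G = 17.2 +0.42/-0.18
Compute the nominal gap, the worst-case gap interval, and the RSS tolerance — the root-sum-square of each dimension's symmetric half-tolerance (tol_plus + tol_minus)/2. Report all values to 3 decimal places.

Stack each dimension's contribution:
  -A: nom -6.500 → Σnom=-6.500; wc +0.440/-0.440 → slack +0.440/-0.440; half-tol=0.440, Σhalf²=0.193600
  -B: nom -14.360 → Σnom=-20.860; wc +0.120/-0.120 → slack +0.560/-0.560; half-tol=0.120, Σhalf²=0.208000
  +C: nom +2.600 → Σnom=-18.260; wc +0.210/-0.054 → slack +0.770/-0.614; half-tol=0.132, Σhalf²=0.225424
  +D: nom +16.200 → Σnom=-2.060; wc +0.140/-0.140 → slack +0.910/-0.754; half-tol=0.140, Σhalf²=0.245024
  +E: nom +31.260 → Σnom=29.200; wc +0.449/-0.449 → slack +1.359/-1.203; half-tol=0.449, Σhalf²=0.446625
  +F: nom +47.650 → Σnom=76.850; wc +0.450/-0.450 → slack +1.809/-1.653; half-tol=0.450, Σhalf²=0.649125
  +G: nom +17.200 → Σnom=94.050; wc +0.420/-0.180 → slack +2.229/-1.833; half-tol=0.300, Σhalf²=0.739125
Nominal = 94.050. Worst-case = [94.050 - 1.833, 94.050 + 2.229] = [92.217, 96.279]. RSS = √0.739125 = 0.860.

nominal=94.050 wc=[92.217,96.279] rss=0.860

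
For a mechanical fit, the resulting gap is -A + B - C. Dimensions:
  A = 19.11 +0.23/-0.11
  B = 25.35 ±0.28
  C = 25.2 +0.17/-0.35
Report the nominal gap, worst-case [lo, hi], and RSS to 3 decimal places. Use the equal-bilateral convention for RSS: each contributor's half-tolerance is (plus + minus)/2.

nominal=-18.960 wc=[-19.640,-18.220] rss=0.418

Stack each dimension's contribution:
  -A: nom -19.110 → Σnom=-19.110; wc +0.110/-0.230 → slack +0.110/-0.230; half-tol=0.170, Σhalf²=0.028900
  +B: nom +25.350 → Σnom=6.240; wc +0.280/-0.280 → slack +0.390/-0.510; half-tol=0.280, Σhalf²=0.107300
  -C: nom -25.200 → Σnom=-18.960; wc +0.350/-0.170 → slack +0.740/-0.680; half-tol=0.260, Σhalf²=0.174900
Nominal = -18.960. Worst-case = [-18.960 - 0.680, -18.960 + 0.740] = [-19.640, -18.220]. RSS = √0.174900 = 0.418.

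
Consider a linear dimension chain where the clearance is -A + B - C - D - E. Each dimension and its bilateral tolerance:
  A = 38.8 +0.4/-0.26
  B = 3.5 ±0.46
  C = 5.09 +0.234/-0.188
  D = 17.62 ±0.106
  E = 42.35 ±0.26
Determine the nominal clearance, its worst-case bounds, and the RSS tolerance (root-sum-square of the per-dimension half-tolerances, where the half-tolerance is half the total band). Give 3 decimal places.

Stack each dimension's contribution:
  -A: nom -38.800 → Σnom=-38.800; wc +0.260/-0.400 → slack +0.260/-0.400; half-tol=0.330, Σhalf²=0.108900
  +B: nom +3.500 → Σnom=-35.300; wc +0.460/-0.460 → slack +0.720/-0.860; half-tol=0.460, Σhalf²=0.320500
  -C: nom -5.090 → Σnom=-40.390; wc +0.188/-0.234 → slack +0.908/-1.094; half-tol=0.211, Σhalf²=0.365021
  -D: nom -17.620 → Σnom=-58.010; wc +0.106/-0.106 → slack +1.014/-1.200; half-tol=0.106, Σhalf²=0.376257
  -E: nom -42.350 → Σnom=-100.360; wc +0.260/-0.260 → slack +1.274/-1.460; half-tol=0.260, Σhalf²=0.443857
Nominal = -100.360. Worst-case = [-100.360 - 1.460, -100.360 + 1.274] = [-101.820, -99.086]. RSS = √0.443857 = 0.666.

nominal=-100.360 wc=[-101.820,-99.086] rss=0.666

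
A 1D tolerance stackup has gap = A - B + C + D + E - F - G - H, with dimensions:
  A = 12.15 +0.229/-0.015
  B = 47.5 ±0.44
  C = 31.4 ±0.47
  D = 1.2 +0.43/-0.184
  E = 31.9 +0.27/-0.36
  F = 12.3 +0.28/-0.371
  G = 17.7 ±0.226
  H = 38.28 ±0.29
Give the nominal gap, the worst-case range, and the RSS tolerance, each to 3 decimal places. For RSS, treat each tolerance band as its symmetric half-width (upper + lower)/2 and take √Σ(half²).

Stack each dimension's contribution:
  +A: nom +12.150 → Σnom=12.150; wc +0.229/-0.015 → slack +0.229/-0.015; half-tol=0.122, Σhalf²=0.014884
  -B: nom -47.500 → Σnom=-35.350; wc +0.440/-0.440 → slack +0.669/-0.455; half-tol=0.440, Σhalf²=0.208484
  +C: nom +31.400 → Σnom=-3.950; wc +0.470/-0.470 → slack +1.139/-0.925; half-tol=0.470, Σhalf²=0.429384
  +D: nom +1.200 → Σnom=-2.750; wc +0.430/-0.184 → slack +1.569/-1.109; half-tol=0.307, Σhalf²=0.523633
  +E: nom +31.900 → Σnom=29.150; wc +0.270/-0.360 → slack +1.839/-1.469; half-tol=0.315, Σhalf²=0.622858
  -F: nom -12.300 → Σnom=16.850; wc +0.371/-0.280 → slack +2.210/-1.749; half-tol=0.326, Σhalf²=0.728808
  -G: nom -17.700 → Σnom=-0.850; wc +0.226/-0.226 → slack +2.436/-1.975; half-tol=0.226, Σhalf²=0.779884
  -H: nom -38.280 → Σnom=-39.130; wc +0.290/-0.290 → slack +2.726/-2.265; half-tol=0.290, Σhalf²=0.863984
Nominal = -39.130. Worst-case = [-39.130 - 2.265, -39.130 + 2.726] = [-41.395, -36.404]. RSS = √0.863984 = 0.930.

nominal=-39.130 wc=[-41.395,-36.404] rss=0.930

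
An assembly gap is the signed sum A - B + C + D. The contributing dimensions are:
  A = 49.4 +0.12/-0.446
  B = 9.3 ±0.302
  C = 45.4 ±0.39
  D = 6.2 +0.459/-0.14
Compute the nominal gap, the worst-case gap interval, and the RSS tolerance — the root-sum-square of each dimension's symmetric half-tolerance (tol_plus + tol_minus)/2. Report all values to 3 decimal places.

Stack each dimension's contribution:
  +A: nom +49.400 → Σnom=49.400; wc +0.120/-0.446 → slack +0.120/-0.446; half-tol=0.283, Σhalf²=0.080089
  -B: nom -9.300 → Σnom=40.100; wc +0.302/-0.302 → slack +0.422/-0.748; half-tol=0.302, Σhalf²=0.171293
  +C: nom +45.400 → Σnom=85.500; wc +0.390/-0.390 → slack +0.812/-1.138; half-tol=0.390, Σhalf²=0.323393
  +D: nom +6.200 → Σnom=91.700; wc +0.459/-0.140 → slack +1.271/-1.278; half-tol=0.299, Σhalf²=0.413093
Nominal = 91.700. Worst-case = [91.700 - 1.278, 91.700 + 1.271] = [90.422, 92.971]. RSS = √0.413093 = 0.643.

nominal=91.700 wc=[90.422,92.971] rss=0.643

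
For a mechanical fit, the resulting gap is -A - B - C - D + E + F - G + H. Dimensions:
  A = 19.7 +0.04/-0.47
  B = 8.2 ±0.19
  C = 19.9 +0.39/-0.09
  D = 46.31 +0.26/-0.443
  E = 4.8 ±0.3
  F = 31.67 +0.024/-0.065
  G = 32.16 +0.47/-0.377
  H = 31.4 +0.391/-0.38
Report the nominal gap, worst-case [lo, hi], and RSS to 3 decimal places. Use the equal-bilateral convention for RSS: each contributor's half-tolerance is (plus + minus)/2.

nominal=-58.400 wc=[-60.495,-56.115] rss=0.838

Stack each dimension's contribution:
  -A: nom -19.700 → Σnom=-19.700; wc +0.470/-0.040 → slack +0.470/-0.040; half-tol=0.255, Σhalf²=0.065025
  -B: nom -8.200 → Σnom=-27.900; wc +0.190/-0.190 → slack +0.660/-0.230; half-tol=0.190, Σhalf²=0.101125
  -C: nom -19.900 → Σnom=-47.800; wc +0.090/-0.390 → slack +0.750/-0.620; half-tol=0.240, Σhalf²=0.158725
  -D: nom -46.310 → Σnom=-94.110; wc +0.443/-0.260 → slack +1.193/-0.880; half-tol=0.352, Σhalf²=0.282277
  +E: nom +4.800 → Σnom=-89.310; wc +0.300/-0.300 → slack +1.493/-1.180; half-tol=0.300, Σhalf²=0.372277
  +F: nom +31.670 → Σnom=-57.640; wc +0.024/-0.065 → slack +1.517/-1.245; half-tol=0.044, Σhalf²=0.374258
  -G: nom -32.160 → Σnom=-89.800; wc +0.377/-0.470 → slack +1.894/-1.715; half-tol=0.423, Σhalf²=0.553610
  +H: nom +31.400 → Σnom=-58.400; wc +0.391/-0.380 → slack +2.285/-2.095; half-tol=0.386, Σhalf²=0.702220
Nominal = -58.400. Worst-case = [-58.400 - 2.095, -58.400 + 2.285] = [-60.495, -56.115]. RSS = √0.702220 = 0.838.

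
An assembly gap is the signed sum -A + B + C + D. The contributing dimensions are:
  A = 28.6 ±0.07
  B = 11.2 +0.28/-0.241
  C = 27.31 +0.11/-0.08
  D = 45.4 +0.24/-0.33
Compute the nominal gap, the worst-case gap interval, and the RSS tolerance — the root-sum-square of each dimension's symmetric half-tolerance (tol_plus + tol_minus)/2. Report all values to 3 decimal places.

Stack each dimension's contribution:
  -A: nom -28.600 → Σnom=-28.600; wc +0.070/-0.070 → slack +0.070/-0.070; half-tol=0.070, Σhalf²=0.004900
  +B: nom +11.200 → Σnom=-17.400; wc +0.280/-0.241 → slack +0.350/-0.311; half-tol=0.261, Σhalf²=0.072760
  +C: nom +27.310 → Σnom=9.910; wc +0.110/-0.080 → slack +0.460/-0.391; half-tol=0.095, Σhalf²=0.081785
  +D: nom +45.400 → Σnom=55.310; wc +0.240/-0.330 → slack +0.700/-0.721; half-tol=0.285, Σhalf²=0.163010
Nominal = 55.310. Worst-case = [55.310 - 0.721, 55.310 + 0.700] = [54.589, 56.010]. RSS = √0.163010 = 0.404.

nominal=55.310 wc=[54.589,56.010] rss=0.404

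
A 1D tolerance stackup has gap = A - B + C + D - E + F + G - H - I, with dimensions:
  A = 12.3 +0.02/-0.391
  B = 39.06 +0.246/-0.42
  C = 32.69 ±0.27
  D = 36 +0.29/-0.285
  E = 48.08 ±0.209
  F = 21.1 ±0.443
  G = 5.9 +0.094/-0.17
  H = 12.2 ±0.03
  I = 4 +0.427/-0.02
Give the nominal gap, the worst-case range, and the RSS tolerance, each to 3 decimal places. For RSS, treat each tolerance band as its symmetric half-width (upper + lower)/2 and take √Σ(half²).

Stack each dimension's contribution:
  +A: nom +12.300 → Σnom=12.300; wc +0.020/-0.391 → slack +0.020/-0.391; half-tol=0.206, Σhalf²=0.042230
  -B: nom -39.060 → Σnom=-26.760; wc +0.420/-0.246 → slack +0.440/-0.637; half-tol=0.333, Σhalf²=0.153119
  +C: nom +32.690 → Σnom=5.930; wc +0.270/-0.270 → slack +0.710/-0.907; half-tol=0.270, Σhalf²=0.226019
  +D: nom +36.000 → Σnom=41.930; wc +0.290/-0.285 → slack +1.000/-1.192; half-tol=0.287, Σhalf²=0.308675
  -E: nom -48.080 → Σnom=-6.150; wc +0.209/-0.209 → slack +1.209/-1.401; half-tol=0.209, Σhalf²=0.352356
  +F: nom +21.100 → Σnom=14.950; wc +0.443/-0.443 → slack +1.652/-1.844; half-tol=0.443, Σhalf²=0.548605
  +G: nom +5.900 → Σnom=20.850; wc +0.094/-0.170 → slack +1.746/-2.014; half-tol=0.132, Σhalf²=0.566029
  -H: nom -12.200 → Σnom=8.650; wc +0.030/-0.030 → slack +1.776/-2.044; half-tol=0.030, Σhalf²=0.566929
  -I: nom -4.000 → Σnom=4.650; wc +0.020/-0.427 → slack +1.796/-2.471; half-tol=0.224, Σhalf²=0.616882
Nominal = 4.650. Worst-case = [4.650 - 2.471, 4.650 + 1.796] = [2.179, 6.446]. RSS = √0.616882 = 0.785.

nominal=4.650 wc=[2.179,6.446] rss=0.785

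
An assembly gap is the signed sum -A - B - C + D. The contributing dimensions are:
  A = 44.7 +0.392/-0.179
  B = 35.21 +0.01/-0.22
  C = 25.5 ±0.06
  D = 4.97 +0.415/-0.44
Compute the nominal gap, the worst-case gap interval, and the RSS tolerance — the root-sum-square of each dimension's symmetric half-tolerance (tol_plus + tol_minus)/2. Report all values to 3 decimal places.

Stack each dimension's contribution:
  -A: nom -44.700 → Σnom=-44.700; wc +0.179/-0.392 → slack +0.179/-0.392; half-tol=0.285, Σhalf²=0.081510
  -B: nom -35.210 → Σnom=-79.910; wc +0.220/-0.010 → slack +0.399/-0.402; half-tol=0.115, Σhalf²=0.094735
  -C: nom -25.500 → Σnom=-105.410; wc +0.060/-0.060 → slack +0.459/-0.462; half-tol=0.060, Σhalf²=0.098335
  +D: nom +4.970 → Σnom=-100.440; wc +0.415/-0.440 → slack +0.874/-0.902; half-tol=0.427, Σhalf²=0.281091
Nominal = -100.440. Worst-case = [-100.440 - 0.902, -100.440 + 0.874] = [-101.342, -99.566]. RSS = √0.281091 = 0.530.

nominal=-100.440 wc=[-101.342,-99.566] rss=0.530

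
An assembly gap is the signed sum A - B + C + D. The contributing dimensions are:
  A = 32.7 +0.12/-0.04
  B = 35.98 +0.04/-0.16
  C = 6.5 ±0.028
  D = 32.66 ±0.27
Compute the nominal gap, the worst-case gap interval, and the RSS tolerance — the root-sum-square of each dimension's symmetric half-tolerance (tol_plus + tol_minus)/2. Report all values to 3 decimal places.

nominal=35.880 wc=[35.502,36.458] rss=0.300

Stack each dimension's contribution:
  +A: nom +32.700 → Σnom=32.700; wc +0.120/-0.040 → slack +0.120/-0.040; half-tol=0.080, Σhalf²=0.006400
  -B: nom -35.980 → Σnom=-3.280; wc +0.160/-0.040 → slack +0.280/-0.080; half-tol=0.100, Σhalf²=0.016400
  +C: nom +6.500 → Σnom=3.220; wc +0.028/-0.028 → slack +0.308/-0.108; half-tol=0.028, Σhalf²=0.017184
  +D: nom +32.660 → Σnom=35.880; wc +0.270/-0.270 → slack +0.578/-0.378; half-tol=0.270, Σhalf²=0.090084
Nominal = 35.880. Worst-case = [35.880 - 0.378, 35.880 + 0.578] = [35.502, 36.458]. RSS = √0.090084 = 0.300.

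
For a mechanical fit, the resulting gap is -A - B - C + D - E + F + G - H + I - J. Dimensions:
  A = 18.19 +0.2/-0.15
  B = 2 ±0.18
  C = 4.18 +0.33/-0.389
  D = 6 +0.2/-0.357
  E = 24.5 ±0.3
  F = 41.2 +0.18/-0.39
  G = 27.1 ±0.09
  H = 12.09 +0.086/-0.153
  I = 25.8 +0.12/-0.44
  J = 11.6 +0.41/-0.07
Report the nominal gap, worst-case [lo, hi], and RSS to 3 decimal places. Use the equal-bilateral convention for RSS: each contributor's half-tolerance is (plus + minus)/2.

Stack each dimension's contribution:
  -A: nom -18.190 → Σnom=-18.190; wc +0.150/-0.200 → slack +0.150/-0.200; half-tol=0.175, Σhalf²=0.030625
  -B: nom -2.000 → Σnom=-20.190; wc +0.180/-0.180 → slack +0.330/-0.380; half-tol=0.180, Σhalf²=0.063025
  -C: nom -4.180 → Σnom=-24.370; wc +0.389/-0.330 → slack +0.719/-0.710; half-tol=0.360, Σhalf²=0.192265
  +D: nom +6.000 → Σnom=-18.370; wc +0.200/-0.357 → slack +0.919/-1.067; half-tol=0.278, Σhalf²=0.269827
  -E: nom -24.500 → Σnom=-42.870; wc +0.300/-0.300 → slack +1.219/-1.367; half-tol=0.300, Σhalf²=0.359827
  +F: nom +41.200 → Σnom=-1.670; wc +0.180/-0.390 → slack +1.399/-1.757; half-tol=0.285, Σhalf²=0.441052
  +G: nom +27.100 → Σnom=25.430; wc +0.090/-0.090 → slack +1.489/-1.847; half-tol=0.090, Σhalf²=0.449152
  -H: nom -12.090 → Σnom=13.340; wc +0.153/-0.086 → slack +1.642/-1.933; half-tol=0.119, Σhalf²=0.463433
  +I: nom +25.800 → Σnom=39.140; wc +0.120/-0.440 → slack +1.762/-2.373; half-tol=0.280, Σhalf²=0.541833
  -J: nom -11.600 → Σnom=27.540; wc +0.070/-0.410 → slack +1.832/-2.783; half-tol=0.240, Σhalf²=0.599433
Nominal = 27.540. Worst-case = [27.540 - 2.783, 27.540 + 1.832] = [24.757, 29.372]. RSS = √0.599433 = 0.774.

nominal=27.540 wc=[24.757,29.372] rss=0.774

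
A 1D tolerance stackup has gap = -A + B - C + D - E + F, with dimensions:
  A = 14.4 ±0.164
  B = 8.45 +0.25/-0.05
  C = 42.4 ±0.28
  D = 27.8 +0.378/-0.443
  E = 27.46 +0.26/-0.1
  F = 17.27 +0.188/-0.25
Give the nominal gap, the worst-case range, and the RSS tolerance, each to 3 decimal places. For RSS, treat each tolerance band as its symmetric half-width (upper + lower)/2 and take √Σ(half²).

nominal=-30.740 wc=[-32.187,-29.380] rss=0.614

Stack each dimension's contribution:
  -A: nom -14.400 → Σnom=-14.400; wc +0.164/-0.164 → slack +0.164/-0.164; half-tol=0.164, Σhalf²=0.026896
  +B: nom +8.450 → Σnom=-5.950; wc +0.250/-0.050 → slack +0.414/-0.214; half-tol=0.150, Σhalf²=0.049396
  -C: nom -42.400 → Σnom=-48.350; wc +0.280/-0.280 → slack +0.694/-0.494; half-tol=0.280, Σhalf²=0.127796
  +D: nom +27.800 → Σnom=-20.550; wc +0.378/-0.443 → slack +1.072/-0.937; half-tol=0.410, Σhalf²=0.296306
  -E: nom -27.460 → Σnom=-48.010; wc +0.100/-0.260 → slack +1.172/-1.197; half-tol=0.180, Σhalf²=0.328706
  +F: nom +17.270 → Σnom=-30.740; wc +0.188/-0.250 → slack +1.360/-1.447; half-tol=0.219, Σhalf²=0.376667
Nominal = -30.740. Worst-case = [-30.740 - 1.447, -30.740 + 1.360] = [-32.187, -29.380]. RSS = √0.376667 = 0.614.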